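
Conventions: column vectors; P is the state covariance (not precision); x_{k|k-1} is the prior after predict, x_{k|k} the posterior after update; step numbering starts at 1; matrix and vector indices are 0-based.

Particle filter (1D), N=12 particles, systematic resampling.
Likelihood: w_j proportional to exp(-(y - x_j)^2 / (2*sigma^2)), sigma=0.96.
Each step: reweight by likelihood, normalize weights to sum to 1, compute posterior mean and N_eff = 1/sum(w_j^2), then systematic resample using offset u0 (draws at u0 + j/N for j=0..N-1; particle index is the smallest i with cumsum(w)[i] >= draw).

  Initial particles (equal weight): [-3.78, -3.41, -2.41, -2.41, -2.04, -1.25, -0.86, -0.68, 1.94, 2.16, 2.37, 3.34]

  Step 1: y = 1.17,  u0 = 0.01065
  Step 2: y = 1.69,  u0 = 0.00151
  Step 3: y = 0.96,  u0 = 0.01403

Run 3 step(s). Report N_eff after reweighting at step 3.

N_eff = 11.2090

step 1: w=[0.0000, 0.0000, 0.0004, 0.0004, 0.0017, 0.0193, 0.0495, 0.0723, 0.3359, 0.2722, 0.2121, 0.0360]  mean=1.7409  Neff=4.1451  idx=[5, 7, 8, 8, 8, 8, 9, 9, 9, 10, 10, 10]
step 2: w=[0.0010, 0.0053, 0.1084, 0.1084, 0.1084, 0.1084, 0.0995, 0.0995, 0.0995, 0.0872, 0.0872, 0.0872]  mean=2.1010  Neff=10.0474  idx=[1, 2, 3, 4, 5, 5, 6, 7, 8, 9, 10, 11]
step 3: w=[0.0415, 0.1061, 0.1061, 0.1061, 0.1061, 0.1061, 0.0818, 0.0818, 0.0818, 0.0608, 0.0608, 0.0608]  mean=1.9636  Neff=11.2090  idx=[0, 1, 2, 3, 3, 4, 5, 6, 7, 8, 9, 10]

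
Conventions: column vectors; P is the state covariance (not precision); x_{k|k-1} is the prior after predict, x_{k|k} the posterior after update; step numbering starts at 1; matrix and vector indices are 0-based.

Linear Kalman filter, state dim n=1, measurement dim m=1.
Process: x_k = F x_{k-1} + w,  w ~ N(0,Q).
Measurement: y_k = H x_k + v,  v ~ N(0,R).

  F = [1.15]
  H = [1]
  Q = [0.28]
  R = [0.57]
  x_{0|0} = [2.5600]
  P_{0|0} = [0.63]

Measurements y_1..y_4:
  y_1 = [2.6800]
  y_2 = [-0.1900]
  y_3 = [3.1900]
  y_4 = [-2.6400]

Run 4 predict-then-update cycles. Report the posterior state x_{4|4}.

x_post = [-0.2124]

step 1: x^-=[2.9440]  P^-=[1.1132]  S=[1.6832]  K=[0.6614]  nu=[-0.2640]  x^+=[2.7694]  P^+=[0.3770]
step 2: x^-=[3.1848]  P^-=[0.7785]  S=[1.3485]  K=[0.5773]  nu=[-3.3748]  x^+=[1.2365]  P^+=[0.3291]
step 3: x^-=[1.4219]  P^-=[0.7152]  S=[1.2852]  K=[0.5565]  nu=[1.7681]  x^+=[2.4058]  P^+=[0.3172]
step 4: x^-=[2.7667]  P^-=[0.6995]  S=[1.2695]  K=[0.5510]  nu=[-5.4067]  x^+=[-0.2124]  P^+=[0.3141]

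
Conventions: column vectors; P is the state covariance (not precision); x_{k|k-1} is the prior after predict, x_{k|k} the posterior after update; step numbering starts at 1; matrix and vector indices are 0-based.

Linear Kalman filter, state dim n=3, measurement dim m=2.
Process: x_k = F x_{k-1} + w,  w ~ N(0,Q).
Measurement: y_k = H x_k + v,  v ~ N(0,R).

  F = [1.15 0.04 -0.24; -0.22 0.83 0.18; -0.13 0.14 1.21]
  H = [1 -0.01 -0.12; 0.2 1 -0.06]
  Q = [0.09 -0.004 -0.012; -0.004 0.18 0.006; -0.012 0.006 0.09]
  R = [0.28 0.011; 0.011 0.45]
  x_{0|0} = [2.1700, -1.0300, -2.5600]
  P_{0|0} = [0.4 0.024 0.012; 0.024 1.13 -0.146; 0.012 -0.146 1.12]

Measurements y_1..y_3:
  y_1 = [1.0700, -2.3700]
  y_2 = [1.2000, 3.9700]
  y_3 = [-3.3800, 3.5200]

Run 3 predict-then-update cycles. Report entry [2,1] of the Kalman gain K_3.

step 1: x^-=[3.0687, -1.7931, -3.5239]  P^-=[0.6837 -0.0622 -0.3721; -0.0622 0.9608 0.2356; -0.3721 0.2356 1.7046]  S=[1.0795 0.0914; 0.0914 1.4000]  K=[0.6732 0.0252; -0.1501 0.6771; -0.5429 0.0775]  nu=[-2.4395, -1.4021]  x^+=[1.3911, -2.3763, -2.3081]  P^+=[0.1905 -0.0184 0.0162; -0.0184 0.3132 0.1088; 0.0162 0.1088 1.3857]
step 2: x^-=[2.0587, -2.6938, -3.3063]  P^-=[0.4096 -0.1357 -0.4193; -0.1357 0.4878 0.4595; -0.4193 0.4595 2.1606]  S=[0.8252 -0.0515; -0.0515 0.8626]  K=[0.5590 0.0002; -0.2067 0.4898; -0.8132 0.2366]  nu=[-1.2824, 6.0537]  x^+=[1.3428, 0.5360, -0.8310]  P^+=[0.1518 -0.0264 -0.0375; -0.0264 0.2353 0.1978; -0.0375 0.1978 1.5468]
step 3: x^-=[1.7651, -0.0001, -1.1050]  P^-=[0.3946 -0.1741 -0.5371; -0.1741 0.4713 0.5928; -0.5371 0.5928 2.4416]  S=[0.8436 -0.0966; -0.0966 0.8180]  K=[0.5448 -0.0126; -0.2434 0.4613; -0.9564 0.3013]  nu=[-5.2777, 3.1008]  x^+=[-1.1492, 2.7151, 4.8771]  P^+=[0.1428 -0.0329 -0.0774; -0.0329 0.2255 0.2329; -0.0774 0.2329 1.5399]

K[2,1] = 0.3013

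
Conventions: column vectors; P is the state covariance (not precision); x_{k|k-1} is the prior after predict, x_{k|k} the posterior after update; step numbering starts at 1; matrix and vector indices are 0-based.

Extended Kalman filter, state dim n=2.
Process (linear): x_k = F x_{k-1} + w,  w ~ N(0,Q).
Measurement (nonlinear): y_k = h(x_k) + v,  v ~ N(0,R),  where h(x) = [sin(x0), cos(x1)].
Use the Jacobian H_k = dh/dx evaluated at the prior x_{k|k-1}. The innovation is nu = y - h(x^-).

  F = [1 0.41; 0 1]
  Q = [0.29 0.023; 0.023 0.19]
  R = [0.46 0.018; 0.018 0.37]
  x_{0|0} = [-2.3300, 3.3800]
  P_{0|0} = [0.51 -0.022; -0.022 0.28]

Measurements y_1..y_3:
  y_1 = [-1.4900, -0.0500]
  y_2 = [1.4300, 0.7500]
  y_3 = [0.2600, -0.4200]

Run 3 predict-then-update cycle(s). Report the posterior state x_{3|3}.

step 1: x^-=[-0.9442, 3.3800]  P^-=[0.8290 0.1158; 0.1158 0.4700]  H_jac=[0.5864 0.0000; 0.0000 0.2362]  S=[0.7451 0.0340; 0.0340 0.3962]  K=[0.6519 0.0130; 0.0787 0.2734]  nu=[-0.6800, 0.9217]  x^+=[-1.3755, 3.5785]  P^+=[0.5118 0.0701; 0.0701 0.4343]
step 2: x^-=[0.0917, 3.5785]  P^-=[0.9323 0.2712; 0.2712 0.6243]  H_jac=[0.9958 0.0000; 0.0000 0.4231]  S=[1.3844 0.1323; 0.1323 0.4818]  K=[0.6652 0.0555; 0.1465 0.5081]  nu=[1.3384, 1.6561]  x^+=[1.0741, 4.6160]  P^+=[0.3083 0.0769; 0.0769 0.4505]
step 3: x^-=[2.9666, 4.6160]  P^-=[0.7371 0.2846; 0.2846 0.6405]  H_jac=[-0.9847 0.0000; 0.0000 0.9954]  S=[1.1747 -0.2609; -0.2609 1.0046]  K=[-0.5892 0.1289; -0.1036 0.6077]  nu=[0.0859, -0.3238]  x^+=[2.8743, 4.4104]  P^+=[0.2729 0.0373; 0.0373 0.2240]

x_post = [2.8743, 4.4104]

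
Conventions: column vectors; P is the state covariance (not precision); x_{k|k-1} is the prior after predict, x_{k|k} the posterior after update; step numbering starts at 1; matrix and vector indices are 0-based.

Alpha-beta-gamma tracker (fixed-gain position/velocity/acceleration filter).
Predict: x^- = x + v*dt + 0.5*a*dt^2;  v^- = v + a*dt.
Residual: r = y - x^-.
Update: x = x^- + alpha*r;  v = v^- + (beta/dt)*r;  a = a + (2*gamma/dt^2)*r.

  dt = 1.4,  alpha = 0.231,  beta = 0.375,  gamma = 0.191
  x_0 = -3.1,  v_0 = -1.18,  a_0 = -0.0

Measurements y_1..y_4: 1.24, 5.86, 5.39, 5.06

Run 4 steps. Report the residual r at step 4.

resid = -14.3509

step 1: x_pred=-4.7520  r=5.9920  x^+=-3.3678  v^+=0.4250  a^+=1.1678
step 2: x_pred=-1.6284  r=7.4884  x^+=0.1014  v^+=4.0658  a^+=2.6273
step 3: x_pred=8.3683  r=-2.9783  x^+=7.6803  v^+=6.9462  a^+=2.0468
step 4: x_pred=19.4109  r=-14.3509  x^+=16.0959  v^+=5.9678  a^+=-0.7501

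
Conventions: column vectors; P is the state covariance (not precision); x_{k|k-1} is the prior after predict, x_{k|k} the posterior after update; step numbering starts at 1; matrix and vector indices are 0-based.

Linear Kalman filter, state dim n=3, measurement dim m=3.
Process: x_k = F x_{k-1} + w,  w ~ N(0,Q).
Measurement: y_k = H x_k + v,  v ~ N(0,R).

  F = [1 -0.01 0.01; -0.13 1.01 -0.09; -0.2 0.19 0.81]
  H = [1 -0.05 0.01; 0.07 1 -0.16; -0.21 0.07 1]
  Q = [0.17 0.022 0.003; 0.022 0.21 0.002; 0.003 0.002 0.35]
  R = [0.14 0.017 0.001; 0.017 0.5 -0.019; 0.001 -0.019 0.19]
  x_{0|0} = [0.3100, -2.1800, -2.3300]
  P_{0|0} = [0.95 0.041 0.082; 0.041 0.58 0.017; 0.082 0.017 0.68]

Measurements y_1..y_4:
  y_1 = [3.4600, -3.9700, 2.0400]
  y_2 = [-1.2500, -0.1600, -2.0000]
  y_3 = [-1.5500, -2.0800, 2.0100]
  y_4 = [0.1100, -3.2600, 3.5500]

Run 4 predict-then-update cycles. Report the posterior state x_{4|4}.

step 1: x^-=[0.3085, -2.0324, -2.3635]  P^-=[1.1209 -0.0738 -0.1086; -0.0738 0.8113 0.0856; -0.1086 0.0856 0.8306]  S=[1.2682 -0.0011 -0.3474; -0.0011 1.3027 -0.0231; -0.3474 -0.0231 1.1338]  K=[0.8752 0.0170 -0.0394; -0.0518 0.6106 0.1358; 0.1365 -0.0279 0.7993]  nu=[3.0735, -2.3374, 4.6106]  x^+=[2.7770, -2.9925, 1.8063]  P^+=[0.1235 0.0183 0.0177; 0.0183 0.3001 -0.0030; 0.0177 -0.0030 0.1565]
step 2: x^-=[2.8250, -3.5460, 0.3391]  P^-=[0.2935 0.0196 -0.0032; 0.0196 0.5156 0.0433; -0.0032 0.0433 0.4604]  S=[0.4328 0.0319 -0.0615; 0.0319 1.0178 -0.0224; -0.0615 -0.0224 0.6726]  K=[0.6699 0.0183 -0.0324; -0.0325 0.5049 0.1257; 0.0990 -0.0178 0.6984]  nu=[-4.2557, 3.2426, -1.4977]  x^+=[0.0817, -1.9587, -1.1856]  P^+=[0.0948 0.0166 0.0129; 0.0166 0.2484 0.0004; 0.0129 0.0004 0.1358]
step 3: x^-=[0.0894, -1.8822, -1.3488]  P^-=[0.2647 0.0226 -0.0017; 0.0226 0.4620 0.0376; -0.0017 0.0376 0.4465]  S=[0.4036 0.0352 -0.0535; 0.0352 0.9659 -0.0296; -0.0535 -0.0296 0.6558]  K=[0.6473 0.0183 -0.0313; -0.0262 0.4783 0.1189; 0.0954 -0.0174 0.6925]  nu=[-1.7201, -0.4198, 3.5093]  x^+=[-1.1417, -1.6207, 0.9244]  P^+=[0.0916 0.0163 0.0124; 0.0163 0.2354 0.0004; 0.0124 0.0004 0.1346]
step 4: x^-=[-1.1163, -1.5717, 0.6692]  P^-=[0.2616 0.0230 -0.0015; 0.0230 0.4487 0.0353; -0.0015 0.0353 0.4453]  S=[0.4004 0.0360 -0.0524; 0.0360 0.9533 -0.0327; -0.0524 -0.0327 0.6539]  K=[0.6447 0.0182 -0.0312; -0.0248 0.4713 0.1162; 0.0952 -0.0177 0.6920]  nu=[1.1410, -1.5031, 2.7564]  x^+=[-0.4941, -1.9883, 2.7118]  P^+=[0.0912 0.0162 0.0124; 0.0162 0.2319 0.0003; 0.0124 0.0003 0.1345]

x_post = [-0.4941, -1.9883, 2.7118]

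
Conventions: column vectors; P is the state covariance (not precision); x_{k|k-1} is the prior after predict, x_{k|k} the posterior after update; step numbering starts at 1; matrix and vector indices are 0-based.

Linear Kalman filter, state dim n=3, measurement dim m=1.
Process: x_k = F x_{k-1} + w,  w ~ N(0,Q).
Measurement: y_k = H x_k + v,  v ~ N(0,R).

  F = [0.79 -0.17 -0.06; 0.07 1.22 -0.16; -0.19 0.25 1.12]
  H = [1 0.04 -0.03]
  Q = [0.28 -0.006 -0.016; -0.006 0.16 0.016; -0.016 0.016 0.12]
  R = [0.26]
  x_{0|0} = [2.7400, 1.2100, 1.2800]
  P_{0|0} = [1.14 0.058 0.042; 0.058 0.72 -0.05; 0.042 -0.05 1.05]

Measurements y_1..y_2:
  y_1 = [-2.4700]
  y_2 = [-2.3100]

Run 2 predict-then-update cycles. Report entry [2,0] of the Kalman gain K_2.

step 1: x^-=[1.8821, 1.4632, 1.2155]  P^-=[0.9955 -0.0302 -0.2270; -0.0302 1.2926 -0.0419; -0.2270 -0.0419 1.4719]  S=[1.2702]  K=[0.7881; 0.0179; -0.2148]  nu=[-4.3742]  x^+=[-1.5654, 1.3848, 2.1552]  P^+=[0.2065 -0.0481 -0.0120; -0.0481 1.2922 -0.0370; -0.0120 -0.0370 1.4133]
step 2: x^-=[-1.6014, 1.2350, 3.0574]  P^-=[0.4646 -0.2916 -0.2111; -0.2916 2.1270 0.1140; -0.2111 0.1140 1.9700]  S=[0.7188]  K=[0.6389; -0.2920; -0.3695]  nu=[-0.6663]  x^+=[-2.0271, 1.4296, 3.3036]  P^+=[0.1712 -0.1575 -0.0414; -0.1575 2.0657 0.0365; -0.0414 0.0365 1.8718]

K[2,0] = -0.3695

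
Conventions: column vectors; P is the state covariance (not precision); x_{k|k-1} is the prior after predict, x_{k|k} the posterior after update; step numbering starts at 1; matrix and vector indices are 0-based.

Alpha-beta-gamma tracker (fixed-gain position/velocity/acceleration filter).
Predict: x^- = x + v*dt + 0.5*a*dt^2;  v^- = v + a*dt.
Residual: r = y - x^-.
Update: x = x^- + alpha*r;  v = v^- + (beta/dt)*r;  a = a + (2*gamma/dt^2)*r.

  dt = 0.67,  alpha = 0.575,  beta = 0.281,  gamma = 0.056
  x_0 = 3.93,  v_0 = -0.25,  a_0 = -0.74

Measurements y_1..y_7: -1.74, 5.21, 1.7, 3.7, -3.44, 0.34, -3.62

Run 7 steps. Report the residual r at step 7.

resid = -1.6908

step 1: x_pred=3.5964  r=-5.3364  x^+=0.5280  v^+=-2.9839  a^+=-2.0714
step 2: x_pred=-1.9362  r=7.1462  x^+=2.1729  v^+=-1.3746  a^+=-0.2885
step 3: x_pred=1.1871  r=0.5129  x^+=1.4820  v^+=-1.3528  a^+=-0.1605
step 4: x_pred=0.5396  r=3.1604  x^+=2.3568  v^+=-0.1349  a^+=0.6280
step 5: x_pred=2.4074  r=-5.8474  x^+=-0.9548  v^+=-2.1665  a^+=-0.8309
step 6: x_pred=-2.5929  r=2.9329  x^+=-0.9065  v^+=-1.4932  a^+=-0.0992
step 7: x_pred=-1.9292  r=-1.6908  x^+=-2.9014  v^+=-2.2688  a^+=-0.5210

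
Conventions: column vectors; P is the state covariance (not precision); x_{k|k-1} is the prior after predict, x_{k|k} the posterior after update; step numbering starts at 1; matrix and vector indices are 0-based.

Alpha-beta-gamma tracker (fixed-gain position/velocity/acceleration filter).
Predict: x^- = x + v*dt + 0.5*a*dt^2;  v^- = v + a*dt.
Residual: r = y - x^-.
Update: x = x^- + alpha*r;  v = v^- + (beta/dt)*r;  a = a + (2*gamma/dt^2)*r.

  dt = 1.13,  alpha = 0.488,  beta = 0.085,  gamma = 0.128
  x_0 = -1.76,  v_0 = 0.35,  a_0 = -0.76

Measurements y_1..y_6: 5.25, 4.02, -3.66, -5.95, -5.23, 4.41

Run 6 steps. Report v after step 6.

step 1: x_pred=-1.8497  r=7.0997  x^+=1.6149  v^+=0.0252  a^+=0.6634
step 2: x_pred=2.0670  r=1.9530  x^+=3.0201  v^+=0.9218  a^+=1.0549
step 3: x_pred=4.7352  r=-8.3952  x^+=0.6384  v^+=1.4824  a^+=-0.6282
step 4: x_pred=1.9124  r=-7.8624  x^+=-1.9245  v^+=0.1811  a^+=-2.2045
step 5: x_pred=-3.1273  r=-2.1027  x^+=-4.1534  v^+=-2.4681  a^+=-2.6260
step 6: x_pred=-8.6190  r=13.0290  x^+=-2.2608  v^+=-4.4555  a^+=-0.0139

v_post = -4.4555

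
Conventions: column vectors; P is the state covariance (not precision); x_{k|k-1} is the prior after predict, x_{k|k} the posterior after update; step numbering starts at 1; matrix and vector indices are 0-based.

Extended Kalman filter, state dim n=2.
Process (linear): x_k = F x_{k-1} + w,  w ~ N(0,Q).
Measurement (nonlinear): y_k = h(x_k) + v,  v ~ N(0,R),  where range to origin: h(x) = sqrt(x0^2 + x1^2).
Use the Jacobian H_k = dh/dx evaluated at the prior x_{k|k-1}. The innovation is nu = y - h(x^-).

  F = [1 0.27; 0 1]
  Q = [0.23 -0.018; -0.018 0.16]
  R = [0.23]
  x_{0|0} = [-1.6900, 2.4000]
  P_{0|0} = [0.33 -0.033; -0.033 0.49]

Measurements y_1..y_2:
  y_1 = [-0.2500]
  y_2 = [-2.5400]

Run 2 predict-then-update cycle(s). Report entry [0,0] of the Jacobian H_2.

step 1: x^-=[-1.0420, 2.4000]  P^-=[0.5779 0.0813; 0.0813 0.6500]  H_jac=[-0.3983 0.9173]  S=[0.8092]  K=[-0.1923; 0.6968]  nu=[-2.8664]  x^+=[-0.4909, 0.4026]  P^+=[0.5480 0.1897; 0.1897 0.2571]
step 2: x^-=[-0.3822, 0.4026]  P^-=[0.8992 0.2411; 0.2411 0.4171]  H_jac=[-0.6885 0.7252]  S=[0.6348]  K=[-0.6997; 0.2150]  nu=[-3.0951]  x^+=[1.7836, -0.2628]  P^+=[0.5883 0.3366; 0.3366 0.3878]

H_jac[0,0] = -0.6885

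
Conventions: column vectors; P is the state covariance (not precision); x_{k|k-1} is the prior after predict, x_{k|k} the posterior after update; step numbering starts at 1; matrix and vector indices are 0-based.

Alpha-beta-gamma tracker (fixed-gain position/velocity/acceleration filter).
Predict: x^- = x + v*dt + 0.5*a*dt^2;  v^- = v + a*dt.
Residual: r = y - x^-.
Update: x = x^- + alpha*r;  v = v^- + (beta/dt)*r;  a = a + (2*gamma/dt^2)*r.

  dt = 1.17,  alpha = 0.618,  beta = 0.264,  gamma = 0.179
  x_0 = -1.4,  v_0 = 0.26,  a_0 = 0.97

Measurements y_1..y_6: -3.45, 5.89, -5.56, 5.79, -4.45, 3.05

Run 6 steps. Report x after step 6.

x_post = 0.5843

step 1: x_pred=-0.4319  r=-3.0181  x^+=-2.2971  v^+=0.7139  a^+=0.1807
step 2: x_pred=-1.3382  r=7.2282  x^+=3.1288  v^+=2.5563  a^+=2.0710
step 3: x_pred=7.5372  r=-13.0972  x^+=-0.5569  v^+=2.0241  a^+=-1.3542
step 4: x_pred=0.8844  r=4.9056  x^+=3.9161  v^+=1.5466  a^+=-0.0713
step 5: x_pred=5.6768  r=-10.1268  x^+=-0.5816  v^+=-0.8218  a^+=-2.7197
step 6: x_pred=-3.4046  r=6.4546  x^+=0.5843  v^+=-2.5474  a^+=-1.0316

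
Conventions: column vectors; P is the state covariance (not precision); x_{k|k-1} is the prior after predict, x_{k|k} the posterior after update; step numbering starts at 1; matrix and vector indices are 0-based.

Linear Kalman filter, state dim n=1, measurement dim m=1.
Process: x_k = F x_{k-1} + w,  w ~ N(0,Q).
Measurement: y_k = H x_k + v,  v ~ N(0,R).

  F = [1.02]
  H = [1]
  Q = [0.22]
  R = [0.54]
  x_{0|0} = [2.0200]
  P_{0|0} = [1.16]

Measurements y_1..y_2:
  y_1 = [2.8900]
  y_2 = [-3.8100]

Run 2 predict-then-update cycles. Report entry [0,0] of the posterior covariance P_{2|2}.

step 1: x^-=[2.0604]  P^-=[1.4269]  S=[1.9669]  K=[0.7255]  nu=[0.8296]  x^+=[2.6622]  P^+=[0.3917]
step 2: x^-=[2.7155]  P^-=[0.6276]  S=[1.1676]  K=[0.5375]  nu=[-6.5255]  x^+=[-0.7920]  P^+=[0.2903]

P_post[0,0] = 0.2903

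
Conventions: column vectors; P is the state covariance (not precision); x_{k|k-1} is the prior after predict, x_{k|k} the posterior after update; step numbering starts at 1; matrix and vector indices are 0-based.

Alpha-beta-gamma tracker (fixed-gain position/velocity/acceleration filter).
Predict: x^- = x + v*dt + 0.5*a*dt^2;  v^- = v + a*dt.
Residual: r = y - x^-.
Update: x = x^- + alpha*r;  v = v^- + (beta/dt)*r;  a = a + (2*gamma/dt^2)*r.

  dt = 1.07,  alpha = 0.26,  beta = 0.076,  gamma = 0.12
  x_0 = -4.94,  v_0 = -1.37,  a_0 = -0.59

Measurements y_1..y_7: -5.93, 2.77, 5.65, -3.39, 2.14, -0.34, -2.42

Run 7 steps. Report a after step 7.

step 1: x_pred=-6.7436  r=0.8136  x^+=-6.5321  v^+=-1.9435  a^+=-0.4194
step 2: x_pred=-8.8518  r=11.6218  x^+=-5.8301  v^+=-1.5668  a^+=2.0168
step 3: x_pred=-6.3521  r=12.0021  x^+=-3.2316  v^+=1.4436  a^+=4.5327
step 4: x_pred=0.9078  r=-4.2978  x^+=-0.2096  v^+=5.9883  a^+=3.6318
step 5: x_pred=8.2769  r=-6.1369  x^+=6.6813  v^+=9.4385  a^+=2.3453
step 6: x_pred=18.1231  r=-18.4631  x^+=13.3227  v^+=10.6366  a^+=-1.5250
step 7: x_pred=23.8308  r=-26.2508  x^+=17.0056  v^+=7.1403  a^+=-7.0278

a_post = -7.0278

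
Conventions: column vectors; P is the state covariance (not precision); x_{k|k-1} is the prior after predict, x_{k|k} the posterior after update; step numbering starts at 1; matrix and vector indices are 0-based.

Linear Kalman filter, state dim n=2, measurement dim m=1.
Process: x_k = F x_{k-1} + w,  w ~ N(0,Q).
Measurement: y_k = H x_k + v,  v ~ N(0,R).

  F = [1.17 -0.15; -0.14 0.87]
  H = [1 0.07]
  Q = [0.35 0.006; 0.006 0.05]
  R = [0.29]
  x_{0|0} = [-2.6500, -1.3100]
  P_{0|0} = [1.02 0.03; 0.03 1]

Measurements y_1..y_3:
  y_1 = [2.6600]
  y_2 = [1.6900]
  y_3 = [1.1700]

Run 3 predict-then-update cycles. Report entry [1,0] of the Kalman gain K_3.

step 1: x^-=[-2.9040, -0.7687]  P^-=[1.7582 -0.2604; -0.2604 0.8196]  S=[2.0158]  K=[0.8632; -0.1007]  nu=[5.6178]  x^+=[1.9452, -1.3345]  P^+=[0.2563 -0.0851; -0.0851 0.7991]
step 2: x^-=[2.4761, -1.4334]  P^-=[0.7487 -0.2287; -0.2287 0.6806]  S=[1.0100]  K=[0.7254; -0.1793]  nu=[-0.6858]  x^+=[1.9786, -1.3104]  P^+=[0.2172 -0.0974; -0.0974 0.6482]
step 3: x^-=[2.5116, -1.4171]  P^-=[0.6961 -0.2153; -0.2153 0.5686]  S=[0.9587]  K=[0.7103; -0.1831]  nu=[-1.2424]  x^+=[1.6291, -1.1896]  P^+=[0.2123 -0.0906; -0.0906 0.5364]

K[1,0] = -0.1831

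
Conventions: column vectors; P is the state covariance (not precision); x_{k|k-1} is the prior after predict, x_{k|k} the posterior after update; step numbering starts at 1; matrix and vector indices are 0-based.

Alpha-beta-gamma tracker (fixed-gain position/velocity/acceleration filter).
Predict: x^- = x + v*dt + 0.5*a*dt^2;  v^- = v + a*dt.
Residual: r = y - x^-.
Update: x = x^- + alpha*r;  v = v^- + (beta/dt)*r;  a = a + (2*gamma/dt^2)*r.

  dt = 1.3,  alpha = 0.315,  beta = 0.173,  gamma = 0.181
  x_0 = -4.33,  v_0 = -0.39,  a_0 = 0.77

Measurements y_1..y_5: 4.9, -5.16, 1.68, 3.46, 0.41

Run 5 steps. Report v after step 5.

v_post = -0.5431

step 1: x_pred=-4.1864  r=9.0863  x^+=-1.3241  v^+=1.8202  a^+=2.7163
step 2: x_pred=3.3374  r=-8.4974  x^+=0.6607  v^+=4.2206  a^+=0.8962
step 3: x_pred=6.9047  r=-5.2247  x^+=5.2589  v^+=4.6903  a^+=-0.2230
step 4: x_pred=11.1679  r=-7.7079  x^+=8.7399  v^+=3.3747  a^+=-1.8740
step 5: x_pred=11.5435  r=-11.1335  x^+=8.0364  v^+=-0.5431  a^+=-4.2588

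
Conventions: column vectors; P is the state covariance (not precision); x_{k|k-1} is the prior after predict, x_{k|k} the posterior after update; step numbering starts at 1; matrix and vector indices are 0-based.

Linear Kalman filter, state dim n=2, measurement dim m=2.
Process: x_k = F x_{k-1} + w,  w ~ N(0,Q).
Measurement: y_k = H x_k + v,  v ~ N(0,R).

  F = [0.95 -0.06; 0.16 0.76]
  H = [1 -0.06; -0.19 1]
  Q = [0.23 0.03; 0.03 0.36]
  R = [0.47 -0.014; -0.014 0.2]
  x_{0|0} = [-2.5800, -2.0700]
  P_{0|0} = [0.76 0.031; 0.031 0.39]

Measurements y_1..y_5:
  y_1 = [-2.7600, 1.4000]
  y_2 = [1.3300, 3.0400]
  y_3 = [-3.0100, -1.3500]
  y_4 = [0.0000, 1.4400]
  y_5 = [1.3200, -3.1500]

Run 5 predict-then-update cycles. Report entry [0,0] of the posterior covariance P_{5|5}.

step 1: x^-=[-2.3268, -1.9860]  P^-=[0.9138 0.1498; 0.1498 0.6123]  S=[1.3680 -0.0728; -0.0728 0.7883]  K=[0.6630 0.0311; 0.1227 0.7519]  nu=[-0.5524, 2.9439]  x^+=[-2.6016, 0.1597]  P^+=[0.3146 0.0567; 0.0567 0.1594]
step 2: x^-=[-2.4811, -0.2949]  P^-=[0.5080 0.1109; 0.1109 0.4739]  S=[0.9664 -0.0268; -0.0268 0.6501]  K=[0.5200 0.0436; 0.1048 0.7009]  nu=[3.7934, 2.8634]  x^+=[-0.3837, 2.1096]  P^+=[0.2467 0.0483; 0.0483 0.1479]
step 3: x^-=[-0.4911, 1.5419]  P^-=[0.4477 0.0952; 0.0952 0.4635]  S=[0.9079 -0.0306; -0.0306 0.6435]  K=[0.4881 0.0389; 0.0977 0.6968]  nu=[-2.4264, -2.9852]  x^+=[-1.7916, -0.7753]  P^+=[0.2316 0.0449; 0.0449 0.1465]
step 4: x^-=[-1.6555, -0.8759]  P^-=[0.4344 0.0905; 0.0905 0.4615]  S=[0.8952 -0.0327; -0.0327 0.6428]  K=[0.4805 0.0369; 0.0956 0.6961]  nu=[1.6030, 2.0013]  x^+=[-0.8115, 0.6704]  P^+=[0.2280 0.0440; 0.0440 0.1462]
step 5: x^-=[-0.8111, 0.3797]  P^-=[0.4313 0.0893; 0.0893 0.4610]  S=[0.8922 -0.0333; -0.0333 0.6426]  K=[0.4787 0.0362; 0.0950 0.6959]  nu=[2.1539, -3.6838]  x^+=[0.0864, -1.9791]  P^+=[0.2271 0.0437; 0.0437 0.1461]

P_post[0,0] = 0.2271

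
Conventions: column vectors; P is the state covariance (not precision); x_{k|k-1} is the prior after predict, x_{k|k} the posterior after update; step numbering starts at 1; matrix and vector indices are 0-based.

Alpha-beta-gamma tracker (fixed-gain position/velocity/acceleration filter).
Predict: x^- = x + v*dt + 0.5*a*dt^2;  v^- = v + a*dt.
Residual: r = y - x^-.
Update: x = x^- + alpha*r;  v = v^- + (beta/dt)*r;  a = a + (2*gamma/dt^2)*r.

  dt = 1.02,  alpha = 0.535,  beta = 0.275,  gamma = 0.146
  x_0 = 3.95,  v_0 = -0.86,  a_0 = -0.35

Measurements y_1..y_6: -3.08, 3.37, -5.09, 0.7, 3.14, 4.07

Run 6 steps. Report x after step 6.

step 1: x_pred=2.8907  r=-5.9707  x^+=-0.3036  v^+=-2.8268  a^+=-2.0258
step 2: x_pred=-4.2407  r=7.6107  x^+=-0.1690  v^+=-2.8411  a^+=0.1103
step 3: x_pred=-3.0096  r=-2.0804  x^+=-4.1226  v^+=-3.2895  a^+=-0.4736
step 4: x_pred=-7.7243  r=8.4243  x^+=-3.2173  v^+=-1.5014  a^+=1.8908
step 5: x_pred=-3.7651  r=6.9051  x^+=-0.0709  v^+=2.2889  a^+=3.8288
step 6: x_pred=4.2555  r=-0.1855  x^+=4.1562  v^+=6.1442  a^+=3.7767

x_post = 4.1562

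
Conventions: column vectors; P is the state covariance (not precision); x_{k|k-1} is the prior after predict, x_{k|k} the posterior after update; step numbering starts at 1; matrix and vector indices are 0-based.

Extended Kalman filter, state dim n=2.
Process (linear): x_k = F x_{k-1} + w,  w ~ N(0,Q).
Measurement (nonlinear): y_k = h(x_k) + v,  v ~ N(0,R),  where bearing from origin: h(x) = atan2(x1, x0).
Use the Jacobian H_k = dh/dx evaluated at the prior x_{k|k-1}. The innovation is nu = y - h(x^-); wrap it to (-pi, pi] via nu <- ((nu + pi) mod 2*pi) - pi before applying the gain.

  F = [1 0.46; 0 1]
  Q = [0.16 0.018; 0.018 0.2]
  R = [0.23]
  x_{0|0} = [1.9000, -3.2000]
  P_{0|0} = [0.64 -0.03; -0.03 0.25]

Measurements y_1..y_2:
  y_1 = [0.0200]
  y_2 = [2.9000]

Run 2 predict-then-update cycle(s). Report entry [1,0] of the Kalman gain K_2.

K[1,0] = 0.3364

step 1: x^-=[0.4280, -3.2000]  P^-=[0.8253 0.1030; 0.1030 0.4500]  H_jac=[0.3070 0.0411]  S=[0.3111]  K=[0.8279; 0.1610]  nu=[1.4578]  x^+=[1.6350, -2.9653]  P^+=[0.6120 0.0615; 0.0615 0.4419]
step 2: x^-=[0.2710, -2.9653]  P^-=[0.9221 0.2828; 0.2828 0.6419]  H_jac=[0.3344 0.0306]  S=[0.3395]  K=[0.9338; 0.3364]  nu=[-1.9035]  x^+=[-1.5065, -3.6055]  P^+=[0.6261 0.1762; 0.1762 0.6035]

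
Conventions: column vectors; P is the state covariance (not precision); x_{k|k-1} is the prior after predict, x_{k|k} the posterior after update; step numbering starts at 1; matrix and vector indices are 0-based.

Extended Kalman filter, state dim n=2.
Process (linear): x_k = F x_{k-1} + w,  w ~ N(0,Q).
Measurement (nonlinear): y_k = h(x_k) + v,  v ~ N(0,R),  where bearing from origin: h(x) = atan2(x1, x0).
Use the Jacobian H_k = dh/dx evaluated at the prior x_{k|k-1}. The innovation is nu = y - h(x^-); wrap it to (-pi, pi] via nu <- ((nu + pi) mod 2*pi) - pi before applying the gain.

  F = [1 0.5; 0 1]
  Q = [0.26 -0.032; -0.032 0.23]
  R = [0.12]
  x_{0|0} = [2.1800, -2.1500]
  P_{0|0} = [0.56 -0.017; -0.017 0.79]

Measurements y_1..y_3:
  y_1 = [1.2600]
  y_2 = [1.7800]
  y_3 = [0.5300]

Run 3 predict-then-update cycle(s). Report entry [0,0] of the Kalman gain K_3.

step 1: x^-=[1.1050, -2.1500]  P^-=[1.0005 0.3460; 0.3460 1.0200]  H_jac=[0.3679 0.1891]  S=[0.3401]  K=[1.2749; 0.9416]  nu=[2.3560]  x^+=[4.1087, 0.0683]  P^+=[0.4478 -0.0622; -0.0622 0.7185]
step 2: x^-=[4.1429, 0.0683]  P^-=[0.8252 0.2651; 0.2651 0.9485]  H_jac=[-0.0040 0.2413]  S=[0.1747]  K=[0.3472; 1.3039]  nu=[1.7635]  x^+=[4.7553, 2.3677]  P^+=[0.8041 0.1859; 0.1859 0.6515]
step 3: x^-=[5.9391, 2.3677]  P^-=[1.4130 0.4797; 0.4797 0.8815]  H_jac=[-0.0579 0.1453]  S=[0.1353]  K=[-0.0898; 0.7413]  nu=[0.1506]  x^+=[5.9256, 2.4794]  P^+=[1.4119 0.4887; 0.4887 0.8071]

K[0,0] = -0.0898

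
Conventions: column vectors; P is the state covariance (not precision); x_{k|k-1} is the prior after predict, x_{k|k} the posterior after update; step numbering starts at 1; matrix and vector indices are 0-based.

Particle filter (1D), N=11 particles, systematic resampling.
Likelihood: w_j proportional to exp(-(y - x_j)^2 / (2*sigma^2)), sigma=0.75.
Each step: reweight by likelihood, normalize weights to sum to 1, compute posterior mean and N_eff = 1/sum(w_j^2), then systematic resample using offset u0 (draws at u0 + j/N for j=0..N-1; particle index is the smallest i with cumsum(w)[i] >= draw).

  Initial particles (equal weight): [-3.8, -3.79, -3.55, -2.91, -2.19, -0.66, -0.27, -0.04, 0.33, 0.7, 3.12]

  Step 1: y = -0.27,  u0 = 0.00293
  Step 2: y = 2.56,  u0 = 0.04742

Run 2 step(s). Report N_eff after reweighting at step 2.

N_eff = 2.4834

step 1: w=[0.0000, 0.0000, 0.0000, 0.0005, 0.0094, 0.2169, 0.2483, 0.2369, 0.1803, 0.1076, 0.0000]  mean=-0.1069  Neff=4.7839  idx=[4, 5, 5, 6, 6, 6, 7, 7, 8, 8, 9]
step 2: w=[0.0000, 0.0013, 0.0013, 0.0104, 0.0104, 0.0104, 0.0316, 0.0316, 0.1547, 0.1547, 0.5937]  mean=0.5050  Neff=2.4834  idx=[6, 8, 8, 9, 10, 10, 10, 10, 10, 10, 10]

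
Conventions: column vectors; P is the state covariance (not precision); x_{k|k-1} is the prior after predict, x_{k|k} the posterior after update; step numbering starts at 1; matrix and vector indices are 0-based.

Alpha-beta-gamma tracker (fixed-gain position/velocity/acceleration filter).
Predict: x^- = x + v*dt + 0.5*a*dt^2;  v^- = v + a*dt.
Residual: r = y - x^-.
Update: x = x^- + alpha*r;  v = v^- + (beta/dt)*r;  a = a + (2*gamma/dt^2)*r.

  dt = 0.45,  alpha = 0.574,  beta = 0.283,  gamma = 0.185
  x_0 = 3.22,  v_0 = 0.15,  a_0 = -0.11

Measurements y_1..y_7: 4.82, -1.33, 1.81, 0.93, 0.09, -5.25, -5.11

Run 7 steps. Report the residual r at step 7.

step 1: x_pred=3.2764  r=1.5436  x^+=4.1624  v^+=1.0713  a^+=2.7105
step 2: x_pred=4.9189  r=-6.2489  x^+=1.3320  v^+=-1.6389  a^+=-8.7073
step 3: x_pred=-0.2871  r=2.0971  x^+=0.9166  v^+=-4.2383  a^+=-4.8756
step 4: x_pred=-1.4843  r=2.4143  x^+=-0.0985  v^+=-4.9141  a^+=-0.4644
step 5: x_pred=-2.3568  r=2.4468  x^+=-0.9523  v^+=-3.5843  a^+=4.0064
step 6: x_pred=-2.1596  r=-3.0904  x^+=-3.9335  v^+=-3.7249  a^+=-1.6402
step 7: x_pred=-5.7758  r=0.6658  x^+=-5.3936  v^+=-4.0443  a^+=-0.4238

resid = 0.6658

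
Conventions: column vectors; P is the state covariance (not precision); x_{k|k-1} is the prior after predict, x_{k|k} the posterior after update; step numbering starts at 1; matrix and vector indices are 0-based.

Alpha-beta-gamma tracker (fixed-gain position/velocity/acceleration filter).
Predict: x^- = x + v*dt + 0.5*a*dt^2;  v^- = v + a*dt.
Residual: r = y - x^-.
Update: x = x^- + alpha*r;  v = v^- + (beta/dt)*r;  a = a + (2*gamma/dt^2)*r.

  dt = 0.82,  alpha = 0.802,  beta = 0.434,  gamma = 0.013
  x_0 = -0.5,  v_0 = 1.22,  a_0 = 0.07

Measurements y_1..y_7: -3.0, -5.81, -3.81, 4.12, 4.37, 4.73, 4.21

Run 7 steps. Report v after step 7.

step 1: x_pred=0.5239  r=-3.5239  x^+=-2.3023  v^+=-0.5877  a^+=-0.0663
step 2: x_pred=-2.8065  r=-3.0035  x^+=-5.2153  v^+=-2.2317  a^+=-0.1824
step 3: x_pred=-7.1066  r=3.2966  x^+=-4.4627  v^+=-0.6365  a^+=-0.0549
step 4: x_pred=-5.0031  r=9.1231  x^+=2.3136  v^+=4.1470  a^+=0.2978
step 5: x_pred=5.8143  r=-1.4443  x^+=4.6560  v^+=3.6268  a^+=0.2420
step 6: x_pred=7.7113  r=-2.9813  x^+=5.3203  v^+=2.2473  a^+=0.1267
step 7: x_pred=7.2057  r=-2.9957  x^+=4.8032  v^+=0.7657  a^+=0.0109

v_post = 0.7657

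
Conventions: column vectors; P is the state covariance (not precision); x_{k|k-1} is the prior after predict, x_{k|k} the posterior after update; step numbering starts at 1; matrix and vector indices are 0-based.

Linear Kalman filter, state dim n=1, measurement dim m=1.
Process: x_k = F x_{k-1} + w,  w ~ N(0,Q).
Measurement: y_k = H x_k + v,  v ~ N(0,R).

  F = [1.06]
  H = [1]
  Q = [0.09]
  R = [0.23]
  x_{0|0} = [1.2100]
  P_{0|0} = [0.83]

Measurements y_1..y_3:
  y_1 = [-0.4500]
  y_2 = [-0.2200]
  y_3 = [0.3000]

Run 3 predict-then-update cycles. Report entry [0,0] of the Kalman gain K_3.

step 1: x^-=[1.2826]  P^-=[1.0226]  S=[1.2526]  K=[0.8164]  nu=[-1.7326]  x^+=[-0.1319]  P^+=[0.1878]
step 2: x^-=[-0.1398]  P^-=[0.3010]  S=[0.5310]  K=[0.5668]  nu=[-0.0802]  x^+=[-0.1852]  P^+=[0.1304]
step 3: x^-=[-0.1964]  P^-=[0.2365]  S=[0.4665]  K=[0.5070]  nu=[0.4964]  x^+=[0.0553]  P^+=[0.1166]

K[0,0] = 0.5070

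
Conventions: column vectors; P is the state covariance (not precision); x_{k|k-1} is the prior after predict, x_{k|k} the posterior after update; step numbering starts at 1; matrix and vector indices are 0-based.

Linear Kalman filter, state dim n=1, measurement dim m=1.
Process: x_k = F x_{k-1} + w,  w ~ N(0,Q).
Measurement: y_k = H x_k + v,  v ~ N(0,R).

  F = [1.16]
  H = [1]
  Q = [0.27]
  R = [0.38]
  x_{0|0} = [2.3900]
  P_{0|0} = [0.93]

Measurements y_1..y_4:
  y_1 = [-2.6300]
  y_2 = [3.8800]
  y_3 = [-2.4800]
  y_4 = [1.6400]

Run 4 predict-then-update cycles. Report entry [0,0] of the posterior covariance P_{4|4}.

step 1: x^-=[2.7724]  P^-=[1.5214]  S=[1.9014]  K=[0.8001]  nu=[-5.4024]  x^+=[-1.5503]  P^+=[0.3041]
step 2: x^-=[-1.7984]  P^-=[0.6791]  S=[1.0591]  K=[0.6412]  nu=[5.6784]  x^+=[1.8427]  P^+=[0.2437]
step 3: x^-=[2.1375]  P^-=[0.5979]  S=[0.9779]  K=[0.6114]  nu=[-4.6175]  x^+=[-0.6856]  P^+=[0.2323]
step 4: x^-=[-0.7953]  P^-=[0.5826]  S=[0.9626]  K=[0.6052]  nu=[2.4353]  x^+=[0.6786]  P^+=[0.2300]

P_post[0,0] = 0.2300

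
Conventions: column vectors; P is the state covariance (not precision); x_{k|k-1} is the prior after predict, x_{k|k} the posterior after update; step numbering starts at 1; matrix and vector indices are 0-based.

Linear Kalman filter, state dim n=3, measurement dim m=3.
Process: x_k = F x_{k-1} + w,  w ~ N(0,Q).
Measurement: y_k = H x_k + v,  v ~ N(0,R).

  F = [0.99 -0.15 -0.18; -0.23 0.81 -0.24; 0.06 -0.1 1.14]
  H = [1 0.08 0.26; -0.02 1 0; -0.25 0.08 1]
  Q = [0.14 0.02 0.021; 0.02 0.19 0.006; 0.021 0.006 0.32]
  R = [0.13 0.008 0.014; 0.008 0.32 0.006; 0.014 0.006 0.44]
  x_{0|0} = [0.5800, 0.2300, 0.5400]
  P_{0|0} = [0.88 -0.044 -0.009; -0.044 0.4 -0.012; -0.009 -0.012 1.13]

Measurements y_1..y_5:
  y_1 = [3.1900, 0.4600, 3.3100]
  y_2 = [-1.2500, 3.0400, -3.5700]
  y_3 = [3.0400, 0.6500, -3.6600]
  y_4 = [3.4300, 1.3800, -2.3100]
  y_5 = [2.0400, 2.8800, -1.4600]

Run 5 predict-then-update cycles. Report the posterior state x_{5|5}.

x_post = [2.6416, 1.7087, -1.6337]

step 1: x^-=[0.4425, -0.0767, 0.6274]  P^-=[1.0637 -0.2139 -0.1561; -0.2139 0.5841 -0.3597; -0.1561 -0.3597 1.7977]  S=[1.1886 -0.2728 0.0242; -0.2728 0.9131 -0.2448; 0.0242 -0.2448 2.3370]  K=[0.8362 -0.0621 -0.2031; -0.0787 0.6084 -0.0465; 0.1925 -0.1299 0.7580]  nu=[2.5905, 0.5455, 2.7994]  x^+=[2.0065, -0.0790, 3.1772]  P^+=[0.1187 -0.0120 -0.0474; -0.0120 0.1935 -0.0364; -0.0474 -0.0364 0.3265]
step 2: x^-=[1.4264, -1.2880, 3.7503]  P^-=[0.2897 -0.0132 -0.0821; -0.0132 0.3555 -0.1229; -0.0821 -0.1229 0.7487]  S=[0.4227 -0.0141 0.0485; -0.0141 0.6761 -0.0821; 0.0485 -0.0821 1.2310]  K=[0.6490 -0.0333 -0.1542; -0.0178 0.5211 -0.0386; 0.1703 -0.1026 0.6033]  nu=[-3.5484, 4.3565, -6.8607]  x^+=[0.0363, 1.3102, -1.4401]  P^+=[0.0916 -0.0046 -0.0357; -0.0046 0.1663 -0.0286; -0.0357 -0.0286 0.2606]
step 3: x^-=[0.0986, 1.3986, -1.7705]  P^-=[0.2545 -0.0035 -0.0596; -0.0035 0.3278 -0.0975; -0.0596 -0.0975 0.6623]  S=[0.3958 0.0006 0.0589; 0.0006 0.6481 -0.0620; 0.0589 -0.0620 1.1347]  K=[0.6245 -0.0275 -0.1428; -0.0022 0.5027 -0.0345; 0.1793 -0.0938 0.5755]  nu=[3.2898, -0.7466, -1.9767]  x^+=[2.4558, 1.0841, -2.2483]  P^+=[0.0875 -0.0029 -0.0321; -0.0029 0.1606 -0.0258; -0.0321 -0.0258 0.2492]
step 4: x^-=[2.6733, 0.8529, -2.5242]  P^-=[0.2484 -0.0020 -0.0542; -0.0020 0.3219 -0.0921; -0.0542 -0.0921 0.6473]  S=[0.3919 0.0031 0.0622; 0.0031 0.6421 -0.0576; 0.0622 -0.0576 1.1173]  K=[0.6199 -0.0264 -0.1401; 0.0009 0.4984 -0.0333; 0.1827 -0.0916 0.5700]  nu=[1.3447, 0.5805, 0.8143]  x^+=[3.3776, 1.1163, -1.8676]  P^+=[0.0867 -0.0026 -0.0312; -0.0026 0.1592 -0.0251; -0.0312 -0.0251 0.2470]
step 5: x^-=[3.5126, 0.5755, -2.0380]  P^-=[0.2471 -0.0017 -0.0529; -0.0017 0.3206 -0.0910; -0.0529 -0.0910 0.6444]  S=[0.3912 0.0036 0.0630; 0.0036 0.6407 -0.0566; 0.0630 -0.0566 1.1139]  K=[0.6190 -0.0262 -0.1395; 0.0014 0.4974 -0.0331; 0.1835 -0.0911 0.5688]  nu=[-0.9887, 2.3747, 1.4101]  x^+=[2.6416, 1.7087, -1.6337]  P^+=[0.0866 -0.0025 -0.0310; -0.0025 0.1589 -0.0249; -0.0310 -0.0249 0.2466]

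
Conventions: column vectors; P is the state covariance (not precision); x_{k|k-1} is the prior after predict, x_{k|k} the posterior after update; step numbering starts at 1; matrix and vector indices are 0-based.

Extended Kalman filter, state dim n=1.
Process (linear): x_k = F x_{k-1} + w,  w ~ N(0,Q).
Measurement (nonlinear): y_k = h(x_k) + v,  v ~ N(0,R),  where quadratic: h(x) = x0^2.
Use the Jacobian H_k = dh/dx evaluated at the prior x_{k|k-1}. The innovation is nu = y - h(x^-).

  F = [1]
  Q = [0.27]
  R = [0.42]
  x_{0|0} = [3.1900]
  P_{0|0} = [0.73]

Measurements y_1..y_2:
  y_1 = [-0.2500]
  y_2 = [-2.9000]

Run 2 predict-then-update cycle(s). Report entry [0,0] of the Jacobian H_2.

H_jac[0,0] = 3.1450

step 1: x^-=[3.1900]  P^-=[1.0000]  H_jac=[6.3800]  S=[41.1244]  K=[0.1551]  nu=[-10.4261]  x^+=[1.5725]  P^+=[0.0102]
step 2: x^-=[1.5725]  P^-=[0.2802]  H_jac=[3.1450]  S=[3.1916]  K=[0.2761]  nu=[-5.3728]  x^+=[0.0890]  P^+=[0.0369]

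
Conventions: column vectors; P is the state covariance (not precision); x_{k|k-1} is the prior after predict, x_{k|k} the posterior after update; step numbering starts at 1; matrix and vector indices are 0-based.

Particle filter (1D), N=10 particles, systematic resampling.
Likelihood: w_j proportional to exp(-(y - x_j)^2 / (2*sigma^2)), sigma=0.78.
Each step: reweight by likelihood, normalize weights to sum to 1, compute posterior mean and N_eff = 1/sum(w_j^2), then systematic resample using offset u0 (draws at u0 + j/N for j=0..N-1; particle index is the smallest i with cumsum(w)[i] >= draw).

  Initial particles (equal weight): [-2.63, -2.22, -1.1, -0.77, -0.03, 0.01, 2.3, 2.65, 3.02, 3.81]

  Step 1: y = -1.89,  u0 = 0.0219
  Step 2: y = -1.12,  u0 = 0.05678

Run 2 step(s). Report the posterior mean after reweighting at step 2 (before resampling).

post_mean = -1.3512

step 1: w=[0.2436, 0.3494, 0.2288, 0.1363, 0.0223, 0.0197, 0.0000, 0.0000, 0.0000, 0.0000]  mean=-1.7734  Neff=3.9491  idx=[0, 0, 0, 1, 1, 1, 2, 2, 3, 3]
step 2: w=[0.0285, 0.0285, 0.0285, 0.0688, 0.0688, 0.0688, 0.1859, 0.1859, 0.1681, 0.1681]  mean=-1.3512  Neff=7.0288  idx=[1, 4, 5, 6, 6, 7, 7, 8, 9, 9]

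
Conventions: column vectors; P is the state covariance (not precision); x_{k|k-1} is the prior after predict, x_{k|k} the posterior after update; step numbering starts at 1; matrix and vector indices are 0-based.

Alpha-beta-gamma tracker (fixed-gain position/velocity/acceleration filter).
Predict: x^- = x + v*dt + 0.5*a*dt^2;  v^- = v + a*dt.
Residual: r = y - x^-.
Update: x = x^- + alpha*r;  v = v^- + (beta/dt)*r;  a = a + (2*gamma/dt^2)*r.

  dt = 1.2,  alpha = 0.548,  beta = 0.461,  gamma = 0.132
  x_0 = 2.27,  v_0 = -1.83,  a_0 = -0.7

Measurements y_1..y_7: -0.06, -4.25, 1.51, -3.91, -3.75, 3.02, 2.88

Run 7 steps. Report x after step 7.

step 1: x_pred=-0.4300  r=0.3700  x^+=-0.2272  v^+=-2.5279  a^+=-0.6322
step 2: x_pred=-3.7158  r=-0.5342  x^+=-4.0086  v^+=-3.4917  a^+=-0.7301
step 3: x_pred=-8.7242  r=10.2342  x^+=-3.1159  v^+=-0.4361  a^+=1.1462
step 4: x_pred=-2.8140  r=-1.0960  x^+=-3.4146  v^+=0.5182  a^+=0.9452
step 5: x_pred=-2.1122  r=-1.6378  x^+=-3.0097  v^+=1.0233  a^+=0.6450
step 6: x_pred=-1.3173  r=4.3373  x^+=1.0595  v^+=3.4635  a^+=1.4402
step 7: x_pred=6.2527  r=-3.3727  x^+=4.4044  v^+=3.8960  a^+=0.8218

x_post = 4.4044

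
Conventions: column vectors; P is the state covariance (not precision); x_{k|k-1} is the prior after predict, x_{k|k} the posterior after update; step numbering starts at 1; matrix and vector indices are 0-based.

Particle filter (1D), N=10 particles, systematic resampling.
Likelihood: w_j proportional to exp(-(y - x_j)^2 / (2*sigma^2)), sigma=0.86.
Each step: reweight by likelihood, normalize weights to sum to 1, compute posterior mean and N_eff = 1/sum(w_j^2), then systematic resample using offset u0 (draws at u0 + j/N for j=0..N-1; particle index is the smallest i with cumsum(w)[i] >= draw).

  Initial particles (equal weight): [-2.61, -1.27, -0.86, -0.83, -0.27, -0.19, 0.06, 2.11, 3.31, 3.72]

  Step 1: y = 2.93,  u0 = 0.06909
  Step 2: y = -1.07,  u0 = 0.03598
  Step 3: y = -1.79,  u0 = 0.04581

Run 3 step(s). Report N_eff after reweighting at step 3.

step 1: w=[0.0000, 0.0000, 0.0000, 0.0000, 0.0004, 0.0006, 0.0017, 0.2880, 0.4116, 0.2976]  mean=3.0767  Neff=2.9336  idx=[7, 7, 7, 8, 8, 8, 8, 9, 9, 9]
step 2: w=[0.3323, 0.3323, 0.3323, 0.0007, 0.0007, 0.0007, 0.0007, 0.0001, 0.0001, 0.0001]  mean=2.1137  Neff=3.0184  idx=[0, 0, 0, 1, 1, 1, 1, 2, 2, 2]
step 3: w=[0.1000, 0.1000, 0.1000, 0.1000, 0.1000, 0.1000, 0.1000, 0.1000, 0.1000, 0.1000]  mean=2.1100  Neff=10.0000  idx=[0, 1, 2, 3, 4, 5, 6, 7, 8, 9]

N_eff = 10.0000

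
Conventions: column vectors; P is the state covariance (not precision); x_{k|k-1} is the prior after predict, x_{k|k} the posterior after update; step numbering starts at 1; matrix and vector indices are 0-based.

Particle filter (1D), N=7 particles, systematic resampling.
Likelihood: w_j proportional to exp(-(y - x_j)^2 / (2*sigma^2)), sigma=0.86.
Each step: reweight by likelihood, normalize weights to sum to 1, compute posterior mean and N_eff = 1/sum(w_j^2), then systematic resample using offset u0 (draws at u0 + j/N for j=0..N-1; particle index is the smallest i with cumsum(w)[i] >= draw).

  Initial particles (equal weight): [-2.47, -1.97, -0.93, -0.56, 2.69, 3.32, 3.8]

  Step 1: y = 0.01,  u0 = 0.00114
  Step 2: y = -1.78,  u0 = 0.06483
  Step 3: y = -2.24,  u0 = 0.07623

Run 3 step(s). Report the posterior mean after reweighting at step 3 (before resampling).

step 1: w=[0.0108, 0.0488, 0.3801, 0.5545, 0.0054, 0.0004, 0.0000]  mean=-0.7708  Neff=2.2004  idx=[0, 2, 2, 2, 3, 3, 3]
step 2: w=[0.1979, 0.1675, 0.1675, 0.1675, 0.0998, 0.0998, 0.0998]  mean=-1.1240  Neff=6.5244  idx=[0, 1, 1, 2, 3, 4, 6]
step 3: w=[0.3836, 0.1246, 0.1246, 0.1246, 0.1246, 0.0590, 0.0590]  mean=-1.4771  Neff=4.6251  idx=[0, 0, 0, 1, 3, 4, 5]

post_mean = -1.4771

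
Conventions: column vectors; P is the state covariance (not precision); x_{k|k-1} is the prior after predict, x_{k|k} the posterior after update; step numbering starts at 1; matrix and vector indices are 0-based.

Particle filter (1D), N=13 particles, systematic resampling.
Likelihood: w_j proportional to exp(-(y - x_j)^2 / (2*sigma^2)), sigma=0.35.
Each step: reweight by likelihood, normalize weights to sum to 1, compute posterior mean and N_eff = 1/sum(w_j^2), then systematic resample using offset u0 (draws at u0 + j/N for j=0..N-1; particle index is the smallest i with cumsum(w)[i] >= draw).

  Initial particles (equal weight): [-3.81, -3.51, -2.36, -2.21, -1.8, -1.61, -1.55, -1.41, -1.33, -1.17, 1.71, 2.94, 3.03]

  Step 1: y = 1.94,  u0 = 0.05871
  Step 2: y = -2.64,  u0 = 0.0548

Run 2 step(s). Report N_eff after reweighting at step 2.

N_eff = 12.0000

step 1: w=[0.0000, 0.0000, 0.0000, 0.0000, 0.0000, 0.0000, 0.0000, 0.0000, 0.0000, 0.0000, 0.9702, 0.0203, 0.0094]  mean=1.7474  Neff=1.0617  idx=[10, 10, 10, 10, 10, 10, 10, 10, 10, 10, 10, 10, 11]
step 2: w=[0.0833, 0.0833, 0.0833, 0.0833, 0.0833, 0.0833, 0.0833, 0.0833, 0.0833, 0.0833, 0.0833, 0.0833, 0.0000]  mean=1.7100  Neff=12.0000  idx=[0, 1, 2, 3, 4, 5, 6, 7, 8, 8, 9, 10, 11]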